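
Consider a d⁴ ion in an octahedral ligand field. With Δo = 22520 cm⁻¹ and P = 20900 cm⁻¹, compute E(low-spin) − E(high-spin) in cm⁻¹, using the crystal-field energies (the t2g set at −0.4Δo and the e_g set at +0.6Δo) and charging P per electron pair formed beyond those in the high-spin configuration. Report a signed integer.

High-spin d⁴ fills as t2g^3 e_g^1 with CFSE 3(−0.4) + 1(+0.6) = -0.6Δo = -13512 cm⁻¹.
Low-spin: t2g^4 e_g^0, orbital CFSE = -1.6Δo = -36032 cm⁻¹; plus 1 excess pair × P = +20900 cm⁻¹; total -15132 cm⁻¹.
The difference is -15132 − (-13512) = -1620 cm⁻¹, so low-spin lies lower.

-1620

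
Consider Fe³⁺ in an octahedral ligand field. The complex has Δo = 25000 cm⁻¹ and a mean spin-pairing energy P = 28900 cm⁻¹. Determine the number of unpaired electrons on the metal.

Group 8 minus oxidation state +3 gives a d⁵ configuration for Fe³⁺.
Here Δo < P (25000 < 28900), so the high-spin state is favoured.
Filling d⁵ accordingly: t2g^3 e_g^2.
Unpaired electrons: 5.

5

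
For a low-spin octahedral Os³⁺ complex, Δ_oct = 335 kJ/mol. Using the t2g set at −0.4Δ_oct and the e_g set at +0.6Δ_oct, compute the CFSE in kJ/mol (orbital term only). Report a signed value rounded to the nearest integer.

Group 8 minus oxidation state +3 gives a d⁵ configuration for Os³⁺.
Configuration: t2g^5 e_g^0.
Orbital CFSE = 5(-0.4) + 0(0.6) = -2.0Δ_oct = -2.0 × 335 = -670 kJ/mol.

-670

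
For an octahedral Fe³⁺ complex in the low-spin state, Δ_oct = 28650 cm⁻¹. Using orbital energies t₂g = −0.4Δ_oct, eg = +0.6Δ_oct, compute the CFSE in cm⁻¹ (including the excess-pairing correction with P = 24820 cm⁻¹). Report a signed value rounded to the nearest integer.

-7660

Fe³⁺: group 8, so d-count = 8 − 3 = 5.
Configuration: t₂g⁵ eg⁰.
Orbital CFSE = 5(-0.4) + 0(0.6) = -2.0Δ_oct = -2.0 × 28650 = -57300 cm⁻¹.
High-spin d⁵ would be t₂g³ eg² with 0 pairs; low-spin has 2, so 2 excess pairs cost +2P = +49640 cm⁻¹.
Overall CFSE = -57300 + 49640 = -7660 cm⁻¹.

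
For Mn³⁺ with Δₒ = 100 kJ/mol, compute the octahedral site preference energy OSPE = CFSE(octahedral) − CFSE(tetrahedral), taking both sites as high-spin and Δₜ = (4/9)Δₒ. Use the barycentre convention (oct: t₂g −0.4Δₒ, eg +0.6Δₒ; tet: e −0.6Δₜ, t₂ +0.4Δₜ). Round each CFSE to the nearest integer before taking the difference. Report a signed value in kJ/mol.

-42

Mn³⁺: group 7, so d-count = 7 − 3 = 4.
Octahedral (high-spin): t2g^3 e_g^1, CFSE = 3(−0.4) + 1(+0.6) = -0.6Δₒ = -0.6 × 100 = -60 kJ/mol.
Tetrahedral e^2 t2^2 gives -0.4Δₜ = -0.4 × (4/9) × 100 = -18 kJ/mol.
OSPE = CFSE(oct) − CFSE(tet) = -60 − (-18) = -42 kJ/mol.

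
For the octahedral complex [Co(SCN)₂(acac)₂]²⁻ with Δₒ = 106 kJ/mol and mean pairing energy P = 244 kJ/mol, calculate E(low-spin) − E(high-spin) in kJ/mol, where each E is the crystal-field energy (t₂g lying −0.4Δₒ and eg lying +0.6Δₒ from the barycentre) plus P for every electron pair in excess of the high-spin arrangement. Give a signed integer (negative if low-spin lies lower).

Ligand charges: 2×(-1) from SCN⁻ and 2×(-1) from acac⁻ sum to -4; with overall charge -2, Co is +2.
Group 9 minus oxidation state +2 gives a d⁷ configuration for Co²⁺.
High-spin d⁷ fills as t₂g⁵ eg² with CFSE 5(−0.4) + 2(+0.6) = -0.8Δₒ = -85 kJ/mol.
Low-spin: t₂g⁶ eg¹, orbital CFSE = -1.8Δₒ = -191 kJ/mol; plus 1 excess pair × P = +244 kJ/mol; total 53 kJ/mol.
The difference is 53 − (-85) = 138 kJ/mol, so high-spin lies lower.

138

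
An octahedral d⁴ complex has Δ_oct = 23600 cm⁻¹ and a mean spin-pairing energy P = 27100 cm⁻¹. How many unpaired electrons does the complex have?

Since Δ_oct = 23600 cm⁻¹ < P = 27100 cm⁻¹, the complex adopts the high-spin configuration.
Configuration: t2g^3 e_g^1.
Unpaired electrons: 4.

4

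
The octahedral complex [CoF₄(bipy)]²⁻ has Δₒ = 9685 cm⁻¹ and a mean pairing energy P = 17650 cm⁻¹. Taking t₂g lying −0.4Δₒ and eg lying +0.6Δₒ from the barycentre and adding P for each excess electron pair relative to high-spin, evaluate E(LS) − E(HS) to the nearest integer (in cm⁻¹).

Ligand charges: 4×(-1) from F⁻ and 1×(+0) from bipy sum to -4; with overall charge -2, Co is +2.
Co sits in group 9; removing 2 electrons leaves Co²⁺ with 9 − 2 = 7 d electrons.
High-spin: t₂g⁵ eg², CFSE = -0.8Δₒ = -7748 cm⁻¹.
Low-spin: t₂g⁶ eg¹, orbital CFSE = -1.8Δₒ = -17433 cm⁻¹; plus 1 excess pair × P = +17650 cm⁻¹; total 217 cm⁻¹.
The difference is 217 − (-7748) = 7965 cm⁻¹, so high-spin lies lower.

7965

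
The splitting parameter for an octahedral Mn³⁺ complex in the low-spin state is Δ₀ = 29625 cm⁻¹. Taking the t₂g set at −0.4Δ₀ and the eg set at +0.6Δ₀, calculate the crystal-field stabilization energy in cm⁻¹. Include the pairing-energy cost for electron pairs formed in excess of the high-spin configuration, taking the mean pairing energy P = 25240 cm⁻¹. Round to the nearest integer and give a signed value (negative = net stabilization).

Mn³⁺: group 7, so d-count = 7 − 3 = 4.
Configuration: t₂g⁴ eg⁰.
Orbital CFSE = 4(-0.4) + 0(0.6) = -1.6Δ₀ = -1.6 × 29625 = -47400 cm⁻¹.
Relative to high-spin t₂g³ eg¹ (0 paired), the low-spin configuration has 1 additional pair, contributing +1 × 25240 = +25240 cm⁻¹.
Net CFSE = -47400 + 25240 = -22160 cm⁻¹.

-22160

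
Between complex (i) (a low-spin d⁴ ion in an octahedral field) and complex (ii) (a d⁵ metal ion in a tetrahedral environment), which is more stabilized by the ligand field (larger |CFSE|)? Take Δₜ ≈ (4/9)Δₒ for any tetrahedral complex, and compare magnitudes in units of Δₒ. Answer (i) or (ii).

(i)

(i): t₂g⁴ eg⁰, CFSE = -1.6Δₒ.
(ii): Tetrahedral fields are weak (Δₜ ≈ 4/9 Δₒ), so electrons fill high-spin; e^2 t2^3, CFSE = 0.0Δₜ ≈ 0.00Δₒ.
So (i) has the larger |CFSE|.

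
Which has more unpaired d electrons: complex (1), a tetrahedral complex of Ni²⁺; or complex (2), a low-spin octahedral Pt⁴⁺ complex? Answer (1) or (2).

(1)

(1): Group 10 minus oxidation state +2 gives a d⁸ configuration for Ni²⁺; Tetrahedral fields are weak (Δₜ ≈ 4/9 Δₒ), so electrons fill high-spin; e⁴ t₂⁴ → 2 unpaired.
(2): Group 10 minus oxidation state +4 gives a d⁶ configuration for Pt⁴⁺; t₂g⁶ eg⁰ → 0 unpaired.
So (1) has more unpaired electrons.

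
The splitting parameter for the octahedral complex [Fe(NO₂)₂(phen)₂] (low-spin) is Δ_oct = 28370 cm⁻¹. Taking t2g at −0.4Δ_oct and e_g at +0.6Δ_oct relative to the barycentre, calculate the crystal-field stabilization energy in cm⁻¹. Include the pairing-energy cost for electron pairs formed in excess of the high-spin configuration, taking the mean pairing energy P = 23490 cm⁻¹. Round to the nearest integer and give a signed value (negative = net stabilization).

Ligand charges: 2×(-1) from NO₂⁻ and 2×(+0) from phen sum to -2; with overall charge +0, Fe is +2.
Fe sits in group 8; removing 2 electrons leaves Fe²⁺ with 8 − 2 = 6 d electrons.
Electron filling gives t2g^6 e_g^0.
CFSE(orbital) = 6×(-0.4Δ_oct) + 0×(0.6Δ_oct) = -2.4Δ_oct; with Δ_oct = 28370 cm⁻¹ that is -68088 cm⁻¹.
Pairing penalty: 3 pairs vs 1 in the high-spin reference → 2 extra × P = 46980 cm⁻¹.
Combining: -68088 + 46980 = -21108 cm⁻¹.

-21108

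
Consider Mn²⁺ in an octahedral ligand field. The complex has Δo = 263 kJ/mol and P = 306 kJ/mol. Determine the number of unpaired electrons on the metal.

Mn sits in group 7; removing 2 electrons leaves Mn²⁺ with 7 − 2 = 5 d electrons.
With Δo < P the complex is high-spin.
Filling d⁵ accordingly: t₂g³ eg².
Unpaired electrons: 5.

5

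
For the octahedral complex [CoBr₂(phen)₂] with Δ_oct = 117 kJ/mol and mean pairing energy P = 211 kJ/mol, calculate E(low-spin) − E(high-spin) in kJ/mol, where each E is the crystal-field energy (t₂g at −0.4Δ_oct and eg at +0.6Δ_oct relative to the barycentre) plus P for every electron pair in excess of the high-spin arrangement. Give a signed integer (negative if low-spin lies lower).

Ligand charges: 2×(-1) from Br⁻ and 2×(+0) from phen sum to -2; with overall charge +0, Co is +2.
Co²⁺: group 9, so d-count = 9 − 2 = 7.
In the high-spin limit (t₂g⁵ eg²) the orbital term is -0.8Δ_oct = -94 kJ/mol, with no excess pairing.
For low-spin the configuration is t₂g⁶ eg¹: orbital energy -1.8 × 117 = -211 kJ/mol, and 1 additional pair relative to high-spin adds 211 kJ/mol, giving 0 kJ/mol.
E(LS) − E(HS) = 0 − (-94) = 94 kJ/mol.

94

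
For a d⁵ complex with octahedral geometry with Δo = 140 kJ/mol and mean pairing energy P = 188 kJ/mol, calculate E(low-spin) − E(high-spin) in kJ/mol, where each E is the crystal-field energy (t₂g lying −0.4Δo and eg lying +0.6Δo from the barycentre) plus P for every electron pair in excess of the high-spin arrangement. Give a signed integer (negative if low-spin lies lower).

96

In the high-spin limit (t₂g³ eg²) the orbital term is 0.0Δo = 0 kJ/mol, with no excess pairing.
For low-spin the configuration is t₂g⁵ eg⁰: orbital energy -2.0 × 140 = -280 kJ/mol, and 2 additional pairs relative to high-spin add 376 kJ/mol, giving 96 kJ/mol.
The difference is 96 − (0) = 96 kJ/mol, so high-spin lies lower.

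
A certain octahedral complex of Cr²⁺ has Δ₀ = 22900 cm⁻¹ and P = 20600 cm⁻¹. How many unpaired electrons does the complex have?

2

Cr is in group 6, so Cr²⁺ is d⁴ (6 − 2 = 4).
Since Δ₀ = 22900 cm⁻¹ > P = 20600 cm⁻¹, the complex adopts the low-spin configuration.
Configuration: t2g^4 e_g^0.
Unpaired electrons: 2.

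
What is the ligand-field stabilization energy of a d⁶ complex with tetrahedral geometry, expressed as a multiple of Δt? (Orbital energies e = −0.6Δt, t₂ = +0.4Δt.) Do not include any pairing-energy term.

-0.6 Δt

With tetrahedral geometry the complex is necessarily high-spin.
Configuration: e³ t₂³.
CFSE = 3(-0.6Δt) + 3(0.4Δt) = -1.8Δt + 1.2Δt = -0.6Δt.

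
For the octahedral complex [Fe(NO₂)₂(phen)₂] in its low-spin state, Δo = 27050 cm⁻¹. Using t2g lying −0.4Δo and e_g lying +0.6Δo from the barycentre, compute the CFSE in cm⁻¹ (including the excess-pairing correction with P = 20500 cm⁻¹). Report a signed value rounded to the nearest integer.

Ligand charges: 2×(-1) from NO₂⁻ and 2×(+0) from phen sum to -2; with overall charge +0, Fe is +2.
Fe²⁺: group 8, so d-count = 8 − 2 = 6.
Electron filling gives t2g^6 e_g^0.
The orbital stabilization is -2.4Δo = -2.4 × 27050 = -64920 cm⁻¹.
Relative to high-spin t2g^4 e_g^2 (1 paired), the low-spin configuration has 2 additional pairs, contributing +2 × 20500 = +41000 cm⁻¹.
Net CFSE = -64920 + 41000 = -23920 cm⁻¹.

-23920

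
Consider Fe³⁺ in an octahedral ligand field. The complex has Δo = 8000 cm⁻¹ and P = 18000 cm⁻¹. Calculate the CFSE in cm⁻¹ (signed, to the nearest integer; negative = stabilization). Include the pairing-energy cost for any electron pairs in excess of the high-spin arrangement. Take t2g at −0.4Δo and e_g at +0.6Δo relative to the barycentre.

Fe³⁺: group 8, so d-count = 8 − 3 = 5.
Δo < P, so pairing is avoided: the ground state is high-spin.
Configuration: t2g^3 e_g^2.
Orbital CFSE = 0.0Δo = 0.0 × 8000 = 0 cm⁻¹.
High-spin has no excess pairs, so no pairing correction applies.

0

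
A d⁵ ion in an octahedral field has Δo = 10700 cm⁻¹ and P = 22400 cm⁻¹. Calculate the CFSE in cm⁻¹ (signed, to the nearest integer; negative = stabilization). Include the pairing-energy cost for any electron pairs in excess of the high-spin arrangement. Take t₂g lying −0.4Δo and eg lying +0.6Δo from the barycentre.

With Δo < P the complex is high-spin.
Filling d⁵ accordingly: t₂g³ eg².
Orbital CFSE = 0.0Δo = 0.0 × 10700 = 0 cm⁻¹.
High-spin has no excess pairs, so no pairing correction applies.

0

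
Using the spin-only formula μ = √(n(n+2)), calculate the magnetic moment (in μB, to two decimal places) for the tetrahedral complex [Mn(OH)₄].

Each OH⁻ contributes -1; 4 × (-1) = -4. With overall charge +0, Mn is in the +4 oxidation state.
Group 7 minus oxidation state +4 gives a d³ configuration for Mn⁴⁺.
Tetrahedral splitting is small, so the complex is high-spin.
Configuration: e² t₂¹ → 3 unpaired electrons.
μ(spin-only) = √[3(3+2)] = √15 ≈ 3.87 μB.

3.87 μB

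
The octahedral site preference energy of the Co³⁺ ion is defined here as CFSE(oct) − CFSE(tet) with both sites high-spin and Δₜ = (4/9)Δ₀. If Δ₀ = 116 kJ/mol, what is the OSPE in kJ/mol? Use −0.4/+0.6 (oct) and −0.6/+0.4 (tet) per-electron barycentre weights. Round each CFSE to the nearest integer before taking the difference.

-15

Co sits in group 9; removing 3 electrons leaves Co³⁺ with 9 − 3 = 6 d electrons.
Octahedral high-spin t₂g⁴ eg²: CFSE = -0.4 × 116 = -46 kJ/mol.
Tetrahedral e³ t₂³ gives -0.6Δₜ = -0.6 × (4/9) × 116 = -31 kJ/mol.
OSPE = -46 − (-31) = -15 kJ/mol.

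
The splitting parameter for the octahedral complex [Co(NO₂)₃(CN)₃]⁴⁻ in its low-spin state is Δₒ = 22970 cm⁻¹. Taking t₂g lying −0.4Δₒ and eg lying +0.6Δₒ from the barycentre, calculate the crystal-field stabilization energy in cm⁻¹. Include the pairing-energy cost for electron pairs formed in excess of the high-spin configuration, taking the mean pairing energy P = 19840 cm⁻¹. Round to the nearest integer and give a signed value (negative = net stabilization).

-21506

Ligand charges: 3×(-1) from NO₂⁻ and 3×(-1) from CN⁻ sum to -6; with overall charge -4, Co is +2.
Co is in group 9, so Co²⁺ is d⁷ (9 − 2 = 7).
The d⁷ electrons fill as t₂g⁶ eg¹.
CFSE(orbital) = 6×(-0.4Δₒ) + 1×(0.6Δₒ) = -1.8Δₒ; with Δₒ = 22970 cm⁻¹ that is -41346 cm⁻¹.
High-spin d⁷ would be t₂g⁵ eg² with 2 pairs; low-spin has 3, so 1 excess pair costs +1P = +19840 cm⁻¹.
Net CFSE = -41346 + 19840 = -21506 cm⁻¹.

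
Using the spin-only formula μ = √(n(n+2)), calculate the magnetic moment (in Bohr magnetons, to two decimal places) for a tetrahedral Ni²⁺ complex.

Group 10 minus oxidation state +2 gives a d⁸ configuration for Ni²⁺.
Tetrahedral splitting is small, so the complex is high-spin.
Configuration: e⁴ t₂⁴ → 2 unpaired electrons.
μ(spin-only) = √[2(2+2)] = √8 ≈ 2.83 Bohr magnetons.

2.83 Bohr magnetons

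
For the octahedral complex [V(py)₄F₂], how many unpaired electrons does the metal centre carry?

Ligand charges: 4×(+0) from py and 2×(-1) from F⁻ sum to -2; with overall charge +0, V is +2.
V is in group 5, so V²⁺ is d³ (5 − 2 = 3).
Configuration: t₂g³ eg⁰, giving 3 unpaired electrons.

3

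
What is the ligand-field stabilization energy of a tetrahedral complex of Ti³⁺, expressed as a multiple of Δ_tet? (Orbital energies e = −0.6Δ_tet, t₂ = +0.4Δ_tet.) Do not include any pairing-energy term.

Ti sits in group 4; removing 3 electrons leaves Ti³⁺ with 4 − 3 = 1 d electrons.
Tetrahedral splitting is small, so the complex is high-spin.
Configuration: e¹ t₂⁰.
CFSE = 1(-0.6Δ_tet) + 0(0.4Δ_tet) = -0.6Δ_tet + 0.0Δ_tet = -0.6Δ_tet.

-0.6 Δ_tet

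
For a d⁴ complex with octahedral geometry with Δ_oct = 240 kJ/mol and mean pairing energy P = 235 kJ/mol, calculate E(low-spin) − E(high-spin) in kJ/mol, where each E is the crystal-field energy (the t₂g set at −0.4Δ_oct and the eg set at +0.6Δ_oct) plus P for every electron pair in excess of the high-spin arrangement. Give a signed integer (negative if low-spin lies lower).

-5

In the high-spin limit (t₂g³ eg¹) the orbital term is -0.6Δ_oct = -144 kJ/mol, with no excess pairing.
Low-spin t₂g⁴ eg⁰ gives -1.6Δ_oct = -384 kJ/mol, but forming 1 extra pair costs 1P = 235 kJ/mol, so E(LS) = -384 + 235 = -149 kJ/mol.
The difference is -149 − (-144) = -5 kJ/mol, so low-spin lies lower.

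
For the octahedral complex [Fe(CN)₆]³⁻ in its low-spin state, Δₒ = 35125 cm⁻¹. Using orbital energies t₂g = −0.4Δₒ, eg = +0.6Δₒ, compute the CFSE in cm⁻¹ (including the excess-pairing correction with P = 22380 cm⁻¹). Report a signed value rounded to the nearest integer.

Each CN⁻ contributes -1; 6 × (-1) = -6. With overall charge -3, Fe is in the +3 oxidation state.
Fe³⁺: group 8, so d-count = 8 − 3 = 5.
Electron filling gives t₂g⁵ eg⁰.
Orbital CFSE = 5(-0.4) + 0(0.6) = -2.0Δₒ = -2.0 × 35125 = -70250 cm⁻¹.
High-spin d⁵ would be t₂g³ eg² with 0 pairs; low-spin has 2, so 2 excess pairs cost +2P = +44760 cm⁻¹.
Combining: -70250 + 44760 = -25490 cm⁻¹.

-25490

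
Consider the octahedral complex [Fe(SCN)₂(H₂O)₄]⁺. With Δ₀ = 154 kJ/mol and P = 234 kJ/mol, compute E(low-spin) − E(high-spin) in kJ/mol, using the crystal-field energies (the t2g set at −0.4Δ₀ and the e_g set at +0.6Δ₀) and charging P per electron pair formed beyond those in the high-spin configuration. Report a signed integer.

160

Ligand charges: 2×(-1) from SCN⁻ and 4×(+0) from H₂O sum to -2; with overall charge +1, Fe is +3.
Group 8 minus oxidation state +3 gives a d⁵ configuration for Fe³⁺.
High-spin: t2g^3 e_g^2, CFSE = 0.0Δ₀ = 0 kJ/mol.
Low-spin t2g^5 e_g^0 gives -2.0Δ₀ = -308 kJ/mol, but forming 2 extra pairs costs 2P = 468 kJ/mol, so E(LS) = -308 + 468 = 160 kJ/mol.
The difference is 160 − (0) = 160 kJ/mol, so high-spin lies lower.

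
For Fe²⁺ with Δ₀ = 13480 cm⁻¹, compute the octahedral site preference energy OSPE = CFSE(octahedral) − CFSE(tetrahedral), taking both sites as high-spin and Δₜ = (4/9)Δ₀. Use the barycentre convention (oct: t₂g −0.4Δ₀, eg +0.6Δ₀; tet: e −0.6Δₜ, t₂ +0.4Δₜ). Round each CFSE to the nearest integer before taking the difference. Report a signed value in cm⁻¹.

Fe sits in group 8; removing 2 electrons leaves Fe²⁺ with 8 − 2 = 6 d electrons.
Octahedral (high-spin): t₂g⁴ eg², CFSE = 4(−0.4) + 2(+0.6) = -0.4Δ₀ = -0.4 × 13480 = -5392 cm⁻¹.
Tetrahedral e³ t₂³ gives -0.6Δₜ = -0.6 × (4/9) × 13480 = -3595 cm⁻¹.
Subtracting, OSPE = -5392 − (-3595) = -1797 cm⁻¹.

-1797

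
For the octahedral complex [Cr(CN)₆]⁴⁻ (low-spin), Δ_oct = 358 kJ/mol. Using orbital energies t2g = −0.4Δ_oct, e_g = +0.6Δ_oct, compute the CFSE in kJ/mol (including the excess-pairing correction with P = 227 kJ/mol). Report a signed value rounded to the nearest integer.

Each CN⁻ contributes -1; 6 × (-1) = -6. With overall charge -4, Cr is in the +2 oxidation state.
Group 6 minus oxidation state +2 gives a d⁴ configuration for Cr²⁺.
Configuration: t2g^4 e_g^0.
The orbital stabilization is -1.6Δ_oct = -1.6 × 358 = -573 kJ/mol.
High-spin d⁴ would be t2g^3 e_g^1 with 0 pairs; low-spin has 1, so 1 excess pair costs +1P = +227 kJ/mol.
Combining: -573 + 227 = -346 kJ/mol.

-346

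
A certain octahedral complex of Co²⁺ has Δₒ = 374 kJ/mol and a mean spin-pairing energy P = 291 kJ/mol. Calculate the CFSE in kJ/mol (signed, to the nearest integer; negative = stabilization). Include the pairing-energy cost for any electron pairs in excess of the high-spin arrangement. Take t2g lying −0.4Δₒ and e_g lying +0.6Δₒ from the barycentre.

-382

Co²⁺: group 9, so d-count = 9 − 2 = 7.
Since Δₒ = 374 kJ/mol > P = 291 kJ/mol, the complex adopts the low-spin configuration.
Configuration: t2g^6 e_g^1.
Orbital CFSE = -1.8Δₒ = -1.8 × 374 = -673 kJ/mol.
Excess pairs vs high-spin: 3 − 2 = 1; pairing cost = +291 kJ/mol.
Net CFSE = -673 + 291 = -382 kJ/mol.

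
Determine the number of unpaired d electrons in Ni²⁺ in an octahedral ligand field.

Ni sits in group 10; removing 2 electrons leaves Ni²⁺ with 10 − 2 = 8 d electrons.
Configuration: t₂g⁶ eg², giving 2 unpaired electrons.

2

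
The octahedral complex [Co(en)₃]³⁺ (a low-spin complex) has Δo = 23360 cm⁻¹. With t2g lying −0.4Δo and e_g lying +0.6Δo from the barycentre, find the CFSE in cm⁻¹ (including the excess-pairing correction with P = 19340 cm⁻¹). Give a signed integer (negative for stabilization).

-17384

en is neutral, so the +3 overall charge sits on Co: oxidation state +3.
Group 9 minus oxidation state +3 gives a d⁶ configuration for Co³⁺.
Electron filling gives t2g^6 e_g^0.
CFSE(orbital) = 6×(-0.4Δo) + 0×(0.6Δo) = -2.4Δo; with Δo = 23360 cm⁻¹ that is -56064 cm⁻¹.
High-spin d⁶ would be t2g^4 e_g^2 with 1 pair; low-spin has 3, so 2 excess pairs cost +2P = +38680 cm⁻¹.
Overall CFSE = -56064 + 38680 = -17384 cm⁻¹.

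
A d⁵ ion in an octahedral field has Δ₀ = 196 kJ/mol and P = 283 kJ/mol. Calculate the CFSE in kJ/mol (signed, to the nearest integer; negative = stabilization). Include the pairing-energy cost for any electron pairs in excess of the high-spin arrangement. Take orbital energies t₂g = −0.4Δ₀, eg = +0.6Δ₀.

Δ₀ < P, so pairing is avoided: the ground state is high-spin.
That gives t₂g³ eg².
Orbital CFSE = 0.0Δ₀ = 0.0 × 196 = 0 kJ/mol.
High-spin has no excess pairs, so no pairing correction applies.

0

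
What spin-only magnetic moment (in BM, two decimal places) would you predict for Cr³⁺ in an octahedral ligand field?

Cr³⁺: group 6, so d-count = 6 − 3 = 3.
Configuration: t2g^3 e_g^0 → 3 unpaired electrons.
μ(spin-only) = √[3(3+2)] = √15 ≈ 3.87 BM.

3.87 BM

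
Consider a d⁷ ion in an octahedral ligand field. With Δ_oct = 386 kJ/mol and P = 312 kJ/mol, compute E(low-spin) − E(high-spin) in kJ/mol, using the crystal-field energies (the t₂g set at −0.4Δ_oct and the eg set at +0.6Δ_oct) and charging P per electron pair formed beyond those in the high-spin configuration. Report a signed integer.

-74

In the high-spin limit (t₂g⁵ eg²) the orbital term is -0.8Δ_oct = -309 kJ/mol, with no excess pairing.
Low-spin: t₂g⁶ eg¹, orbital CFSE = -1.8Δ_oct = -695 kJ/mol; plus 1 excess pair × P = +312 kJ/mol; total -383 kJ/mol.
Thus E(LS) − E(HS) = -74 kJ/mol.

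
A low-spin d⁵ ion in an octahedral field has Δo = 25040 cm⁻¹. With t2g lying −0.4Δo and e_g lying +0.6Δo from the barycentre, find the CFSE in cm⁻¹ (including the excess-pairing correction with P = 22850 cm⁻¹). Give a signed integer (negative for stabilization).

Electron filling gives t2g^5 e_g^0.
Orbital CFSE = 5(-0.4) + 0(0.6) = -2.0Δo = -2.0 × 25040 = -50080 cm⁻¹.
Relative to high-spin t2g^3 e_g^2 (0 paired), the low-spin configuration has 2 additional pairs, contributing +2 × 22850 = +45700 cm⁻¹.
Net CFSE = -50080 + 45700 = -4380 cm⁻¹.

-4380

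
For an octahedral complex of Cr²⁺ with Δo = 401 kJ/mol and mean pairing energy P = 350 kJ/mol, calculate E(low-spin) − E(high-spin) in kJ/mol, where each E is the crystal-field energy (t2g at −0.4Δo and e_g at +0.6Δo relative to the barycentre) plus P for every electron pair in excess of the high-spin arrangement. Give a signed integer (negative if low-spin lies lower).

-51

Cr sits in group 6; removing 2 electrons leaves Cr²⁺ with 6 − 2 = 4 d electrons.
High-spin d⁴ fills as t2g^3 e_g^1 with CFSE 3(−0.4) + 1(+0.6) = -0.6Δo = -241 kJ/mol.
For low-spin the configuration is t2g^4 e_g^0: orbital energy -1.6 × 401 = -642 kJ/mol, and 1 additional pair relative to high-spin adds 350 kJ/mol, giving -292 kJ/mol.
E(LS) − E(HS) = -292 − (-241) = -51 kJ/mol.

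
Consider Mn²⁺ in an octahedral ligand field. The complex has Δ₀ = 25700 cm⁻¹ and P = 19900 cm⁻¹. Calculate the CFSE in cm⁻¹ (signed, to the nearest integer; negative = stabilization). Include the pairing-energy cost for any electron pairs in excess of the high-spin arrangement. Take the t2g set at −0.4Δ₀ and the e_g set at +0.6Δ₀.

-11600

Mn sits in group 7; removing 2 electrons leaves Mn²⁺ with 7 − 2 = 5 d electrons.
Since Δ₀ = 25700 cm⁻¹ > P = 19900 cm⁻¹, the complex adopts the low-spin configuration.
Configuration: t2g^5 e_g^0.
Orbital CFSE = -2.0Δ₀ = -2.0 × 25700 = -51400 cm⁻¹.
Excess pairs vs high-spin: 2 − 0 = 2; pairing cost = +39800 cm⁻¹.
Net CFSE = -51400 + 39800 = -11600 cm⁻¹.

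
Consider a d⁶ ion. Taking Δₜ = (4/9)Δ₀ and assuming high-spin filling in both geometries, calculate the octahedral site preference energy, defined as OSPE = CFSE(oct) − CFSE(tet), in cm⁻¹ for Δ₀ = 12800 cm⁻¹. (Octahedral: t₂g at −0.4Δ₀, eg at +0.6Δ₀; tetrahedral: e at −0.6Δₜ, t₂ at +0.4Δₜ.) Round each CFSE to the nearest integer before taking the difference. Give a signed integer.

In an octahedral site d⁶ (HS) is t2g^4 e_g^2, giving CFSE(oct) = -0.4Δ₀ = -5120 cm⁻¹.
In a tetrahedral site the filling is e^3 t2^3: CFSE(tet) = -0.6Δₜ = -0.6 × (4/9)(12800) = -3413 cm⁻¹.
OSPE = -5120 − (-3413) = -1707 cm⁻¹.

-1707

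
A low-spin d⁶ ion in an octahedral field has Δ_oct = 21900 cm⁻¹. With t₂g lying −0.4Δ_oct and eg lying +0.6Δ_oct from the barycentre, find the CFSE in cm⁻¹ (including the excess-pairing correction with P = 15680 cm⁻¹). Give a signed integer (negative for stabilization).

The d⁶ electrons fill as t₂g⁶ eg⁰.
The orbital stabilization is -2.4Δ_oct = -2.4 × 21900 = -52560 cm⁻¹.
Relative to high-spin t₂g⁴ eg² (1 paired), the low-spin configuration has 2 additional pairs, contributing +2 × 15680 = +31360 cm⁻¹.
Combining: -52560 + 31360 = -21200 cm⁻¹.

-21200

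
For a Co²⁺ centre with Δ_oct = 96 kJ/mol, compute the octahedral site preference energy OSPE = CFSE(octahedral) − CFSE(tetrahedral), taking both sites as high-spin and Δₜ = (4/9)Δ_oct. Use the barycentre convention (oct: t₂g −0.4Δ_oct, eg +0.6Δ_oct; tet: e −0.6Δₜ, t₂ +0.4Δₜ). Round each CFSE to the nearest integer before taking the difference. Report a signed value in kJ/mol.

Co²⁺: group 9, so d-count = 9 − 2 = 7.
In an octahedral site d⁷ (HS) is t₂g⁵ eg², giving CFSE(oct) = -0.8Δ_oct = -77 kJ/mol.
In a tetrahedral site the filling is e⁴ t₂³: CFSE(tet) = -1.2Δₜ = -1.2 × (4/9)(96) = -51 kJ/mol.
OSPE = -77 − (-51) = -26 kJ/mol.

-26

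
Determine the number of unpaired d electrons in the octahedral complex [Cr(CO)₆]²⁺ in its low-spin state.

2

CO is neutral, so the +2 overall charge sits on Cr: oxidation state +2.
Cr sits in group 6; removing 2 electrons leaves Cr²⁺ with 6 − 2 = 4 d electrons.
Configuration: t₂g⁴ eg⁰, giving 2 unpaired electrons.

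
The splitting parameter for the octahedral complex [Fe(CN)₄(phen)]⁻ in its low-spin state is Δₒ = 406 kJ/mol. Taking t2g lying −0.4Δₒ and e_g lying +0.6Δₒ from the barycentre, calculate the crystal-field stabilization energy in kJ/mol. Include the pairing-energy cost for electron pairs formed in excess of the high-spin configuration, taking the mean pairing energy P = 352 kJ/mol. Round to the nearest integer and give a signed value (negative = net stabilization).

-108

Ligand charges: 4×(-1) from CN⁻ and 1×(+0) from phen sum to -4; with overall charge -1, Fe is +3.
Fe sits in group 8; removing 3 electrons leaves Fe³⁺ with 8 − 3 = 5 d electrons.
Configuration: t2g^5 e_g^0.
The orbital stabilization is -2.0Δₒ = -2.0 × 406 = -812 kJ/mol.
Pairing penalty: 2 pairs vs 0 in the high-spin reference → 2 extra × P = 704 kJ/mol.
Combining: -812 + 704 = -108 kJ/mol.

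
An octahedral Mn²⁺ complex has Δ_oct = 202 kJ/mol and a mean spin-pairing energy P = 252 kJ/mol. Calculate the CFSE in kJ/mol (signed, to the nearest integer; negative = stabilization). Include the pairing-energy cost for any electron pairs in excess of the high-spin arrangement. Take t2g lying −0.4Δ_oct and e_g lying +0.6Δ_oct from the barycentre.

Group 7 minus oxidation state +2 gives a d⁵ configuration for Mn²⁺.
Since Δ_oct = 202 kJ/mol < P = 252 kJ/mol, the complex adopts the high-spin configuration.
That gives t2g^3 e_g^2.
Orbital CFSE = 0.0Δ_oct = 0.0 × 202 = 0 kJ/mol.
High-spin has no excess pairs, so no pairing correction applies.

0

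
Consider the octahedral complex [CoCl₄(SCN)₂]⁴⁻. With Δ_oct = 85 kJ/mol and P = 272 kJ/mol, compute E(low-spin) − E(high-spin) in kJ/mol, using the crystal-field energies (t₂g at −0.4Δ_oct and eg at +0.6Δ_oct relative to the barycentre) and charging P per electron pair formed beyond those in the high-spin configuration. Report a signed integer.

187

Ligand charges: 4×(-1) from Cl⁻ and 2×(-1) from SCN⁻ sum to -6; with overall charge -4, Co is +2.
Co²⁺: group 9, so d-count = 9 − 2 = 7.
High-spin d⁷ fills as t₂g⁵ eg² with CFSE 5(−0.4) + 2(+0.6) = -0.8Δ_oct = -68 kJ/mol.
Low-spin: t₂g⁶ eg¹, orbital CFSE = -1.8Δ_oct = -153 kJ/mol; plus 1 excess pair × P = +272 kJ/mol; total 119 kJ/mol.
The difference is 119 − (-68) = 187 kJ/mol, so high-spin lies lower.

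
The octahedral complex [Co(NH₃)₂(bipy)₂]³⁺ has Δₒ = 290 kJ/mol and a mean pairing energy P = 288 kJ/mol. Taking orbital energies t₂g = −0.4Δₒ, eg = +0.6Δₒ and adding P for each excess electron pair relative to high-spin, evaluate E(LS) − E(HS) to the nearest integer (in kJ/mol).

-4

Ligand charges: 2×(+0) from NH₃ and 2×(+0) from bipy sum to +0; with overall charge +3, Co is +3.
Group 9 minus oxidation state +3 gives a d⁶ configuration for Co³⁺.
High-spin: t₂g⁴ eg², CFSE = -0.4Δₒ = -116 kJ/mol.
Low-spin: t₂g⁶ eg⁰, orbital CFSE = -2.4Δₒ = -696 kJ/mol; plus 2 excess pairs × P = +576 kJ/mol; total -120 kJ/mol.
E(LS) − E(HS) = -120 − (-116) = -4 kJ/mol.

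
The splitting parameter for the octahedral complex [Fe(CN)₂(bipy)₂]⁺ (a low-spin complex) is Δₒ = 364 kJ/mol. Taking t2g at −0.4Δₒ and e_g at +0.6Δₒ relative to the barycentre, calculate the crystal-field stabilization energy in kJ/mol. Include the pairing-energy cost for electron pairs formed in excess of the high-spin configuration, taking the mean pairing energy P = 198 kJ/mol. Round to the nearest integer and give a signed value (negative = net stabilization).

-332

Ligand charges: 2×(-1) from CN⁻ and 2×(+0) from bipy sum to -2; with overall charge +1, Fe is +3.
Fe is in group 8, so Fe³⁺ is d⁵ (8 − 3 = 5).
The d⁵ electrons fill as t2g^5 e_g^0.
The orbital stabilization is -2.0Δₒ = -2.0 × 364 = -728 kJ/mol.
Relative to high-spin t2g^3 e_g^2 (0 paired), the low-spin configuration has 2 additional pairs, contributing +2 × 198 = +396 kJ/mol.
Overall CFSE = -728 + 396 = -332 kJ/mol.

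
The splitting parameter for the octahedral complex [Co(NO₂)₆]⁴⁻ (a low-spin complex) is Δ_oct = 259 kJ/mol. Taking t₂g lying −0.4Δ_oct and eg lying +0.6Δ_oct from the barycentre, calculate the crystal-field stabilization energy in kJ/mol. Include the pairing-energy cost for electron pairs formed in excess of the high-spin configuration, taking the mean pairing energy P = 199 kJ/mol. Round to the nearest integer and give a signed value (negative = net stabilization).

-267

Each NO₂⁻ contributes -1; 6 × (-1) = -6. With overall charge -4, Co is in the +2 oxidation state.
Co sits in group 9; removing 2 electrons leaves Co²⁺ with 9 − 2 = 7 d electrons.
Configuration: t₂g⁶ eg¹.
The orbital stabilization is -1.8Δ_oct = -1.8 × 259 = -466 kJ/mol.
Pairing penalty: 3 pairs vs 2 in the high-spin reference → 1 extra × P = 199 kJ/mol.
Overall CFSE = -466 + 199 = -267 kJ/mol.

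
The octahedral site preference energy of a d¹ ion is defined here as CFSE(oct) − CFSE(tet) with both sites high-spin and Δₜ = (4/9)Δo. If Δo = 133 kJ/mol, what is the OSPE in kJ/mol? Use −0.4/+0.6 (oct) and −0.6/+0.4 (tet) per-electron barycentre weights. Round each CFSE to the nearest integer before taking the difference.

Octahedral high-spin t2g^1 e_g^0: CFSE = -0.4 × 133 = -53 kJ/mol.
Tetrahedral: e^1 t2^0, CFSE = 1(−0.6) + 0(+0.4) = -0.6Δₜ = -0.6 × (4/9) × 133 = -35 kJ/mol.
Subtracting, OSPE = -53 − (-35) = -18 kJ/mol.

-18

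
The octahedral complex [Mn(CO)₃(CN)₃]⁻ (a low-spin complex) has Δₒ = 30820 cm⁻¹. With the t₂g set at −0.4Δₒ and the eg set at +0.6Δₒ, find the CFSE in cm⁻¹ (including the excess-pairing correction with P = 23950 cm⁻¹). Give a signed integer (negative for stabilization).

Ligand charges: 3×(+0) from CO and 3×(-1) from CN⁻ sum to -3; with overall charge -1, Mn is +2.
Mn²⁺: group 7, so d-count = 7 − 2 = 5.
The d⁵ electrons fill as t₂g⁵ eg⁰.
CFSE(orbital) = 5×(-0.4Δₒ) + 0×(0.6Δₒ) = -2.0Δₒ; with Δₒ = 30820 cm⁻¹ that is -61640 cm⁻¹.
Pairing penalty: 2 pairs vs 0 in the high-spin reference → 2 extra × P = 47900 cm⁻¹.
Combining: -61640 + 47900 = -13740 cm⁻¹.

-13740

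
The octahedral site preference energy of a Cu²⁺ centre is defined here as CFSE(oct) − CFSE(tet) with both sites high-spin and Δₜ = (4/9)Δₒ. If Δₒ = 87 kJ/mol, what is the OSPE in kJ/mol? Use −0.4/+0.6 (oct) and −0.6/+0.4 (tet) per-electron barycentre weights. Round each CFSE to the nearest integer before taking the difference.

Cu²⁺: group 11, so d-count = 11 − 2 = 9.
Octahedral high-spin t2g^6 e_g^3: CFSE = -0.6 × 87 = -52 kJ/mol.
Tetrahedral e^4 t2^5 gives -0.4Δₜ = -0.4 × (4/9) × 87 = -15 kJ/mol.
OSPE = CFSE(oct) − CFSE(tet) = -52 − (-15) = -37 kJ/mol.

-37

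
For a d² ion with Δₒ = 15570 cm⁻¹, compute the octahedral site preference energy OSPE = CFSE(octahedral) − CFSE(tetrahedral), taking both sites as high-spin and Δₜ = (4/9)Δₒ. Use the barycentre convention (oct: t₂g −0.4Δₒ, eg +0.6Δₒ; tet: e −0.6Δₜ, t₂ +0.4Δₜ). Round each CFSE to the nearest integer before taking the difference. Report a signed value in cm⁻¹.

In an octahedral site d² (HS) is t₂g² eg⁰, giving CFSE(oct) = -0.8Δₒ = -12456 cm⁻¹.
Tetrahedral e² t₂⁰ gives -1.2Δₜ = -1.2 × (4/9) × 15570 = -8304 cm⁻¹.
OSPE = -12456 − (-8304) = -4152 cm⁻¹.

-4152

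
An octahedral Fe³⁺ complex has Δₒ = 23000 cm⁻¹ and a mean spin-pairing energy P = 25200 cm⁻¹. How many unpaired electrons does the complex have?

Fe sits in group 8; removing 3 electrons leaves Fe³⁺ with 8 − 3 = 5 d electrons.
With Δₒ < P the complex is high-spin.
Filling d⁵ accordingly: t₂g³ eg².
Unpaired electrons: 5.

5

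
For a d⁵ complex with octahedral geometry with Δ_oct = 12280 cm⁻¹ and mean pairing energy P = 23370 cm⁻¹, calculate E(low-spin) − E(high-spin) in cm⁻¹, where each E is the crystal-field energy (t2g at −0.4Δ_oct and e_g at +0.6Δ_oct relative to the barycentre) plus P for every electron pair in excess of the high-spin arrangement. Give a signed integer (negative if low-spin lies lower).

In the high-spin limit (t2g^3 e_g^2) the orbital term is 0.0Δ_oct = 0 cm⁻¹, with no excess pairing.
Low-spin: t2g^5 e_g^0, orbital CFSE = -2.0Δ_oct = -24560 cm⁻¹; plus 2 excess pairs × P = +46740 cm⁻¹; total 22180 cm⁻¹.
Thus E(LS) − E(HS) = 22180 cm⁻¹.

22180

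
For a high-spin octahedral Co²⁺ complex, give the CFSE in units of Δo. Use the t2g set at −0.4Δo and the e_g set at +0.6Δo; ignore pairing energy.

Group 9 minus oxidation state +2 gives a d⁷ configuration for Co²⁺.
Configuration: t2g^5 e_g^2.
CFSE = 5(-0.4Δo) + 2(0.6Δo) = -2.0Δo + 1.2Δo = -0.8Δo.

-0.8 Δo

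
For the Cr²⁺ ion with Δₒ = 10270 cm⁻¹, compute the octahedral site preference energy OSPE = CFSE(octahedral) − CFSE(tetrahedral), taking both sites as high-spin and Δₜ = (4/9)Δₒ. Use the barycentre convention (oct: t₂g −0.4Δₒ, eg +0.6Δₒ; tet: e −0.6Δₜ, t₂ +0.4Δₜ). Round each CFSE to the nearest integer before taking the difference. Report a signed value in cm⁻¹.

-4336

Group 6 minus oxidation state +2 gives a d⁴ configuration for Cr²⁺.
Octahedral high-spin t₂g³ eg¹: CFSE = -0.6 × 10270 = -6162 cm⁻¹.
In a tetrahedral site the filling is e² t₂²: CFSE(tet) = -0.4Δₜ = -0.4 × (4/9)(10270) = -1826 cm⁻¹.
Subtracting, OSPE = -6162 − (-1826) = -4336 cm⁻¹.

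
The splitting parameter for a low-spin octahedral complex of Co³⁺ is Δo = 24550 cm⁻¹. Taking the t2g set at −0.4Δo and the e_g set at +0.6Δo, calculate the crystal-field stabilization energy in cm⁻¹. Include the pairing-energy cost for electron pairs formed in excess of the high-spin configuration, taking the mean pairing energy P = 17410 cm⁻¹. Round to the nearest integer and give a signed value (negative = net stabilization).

Co is in group 9, so Co³⁺ is d⁶ (9 − 3 = 6).
Electron filling gives t2g^6 e_g^0.
Orbital CFSE = 6(-0.4) + 0(0.6) = -2.4Δo = -2.4 × 24550 = -58920 cm⁻¹.
Pairing penalty: 3 pairs vs 1 in the high-spin reference → 2 extra × P = 34820 cm⁻¹.
Combining: -58920 + 34820 = -24100 cm⁻¹.

-24100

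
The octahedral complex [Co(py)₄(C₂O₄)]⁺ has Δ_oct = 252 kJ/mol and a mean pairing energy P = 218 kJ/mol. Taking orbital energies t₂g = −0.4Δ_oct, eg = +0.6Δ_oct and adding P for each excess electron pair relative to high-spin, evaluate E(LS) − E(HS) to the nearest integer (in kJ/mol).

Ligand charges: 4×(+0) from py and 1×(-2) from C₂O₄²⁻ sum to -2; with overall charge +1, Co is +3.
Group 9 minus oxidation state +3 gives a d⁶ configuration for Co³⁺.
High-spin d⁶ fills as t₂g⁴ eg² with CFSE 4(−0.4) + 2(+0.6) = -0.4Δ_oct = -101 kJ/mol.
Low-spin t₂g⁶ eg⁰ gives -2.4Δ_oct = -605 kJ/mol, but forming 2 extra pairs costs 2P = 436 kJ/mol, so E(LS) = -605 + 436 = -169 kJ/mol.
Thus E(LS) − E(HS) = -68 kJ/mol.

-68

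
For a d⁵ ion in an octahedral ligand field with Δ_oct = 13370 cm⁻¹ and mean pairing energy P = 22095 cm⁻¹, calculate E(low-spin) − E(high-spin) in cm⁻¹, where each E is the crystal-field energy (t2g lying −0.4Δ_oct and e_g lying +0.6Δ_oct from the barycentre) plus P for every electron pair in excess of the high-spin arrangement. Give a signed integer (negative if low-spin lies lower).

High-spin d⁵ fills as t2g^3 e_g^2 with CFSE 3(−0.4) + 2(+0.6) = 0.0Δ_oct = 0 cm⁻¹.
Low-spin: t2g^5 e_g^0, orbital CFSE = -2.0Δ_oct = -26740 cm⁻¹; plus 2 excess pairs × P = +44190 cm⁻¹; total 17450 cm⁻¹.
E(LS) − E(HS) = 17450 − (0) = 17450 cm⁻¹.

17450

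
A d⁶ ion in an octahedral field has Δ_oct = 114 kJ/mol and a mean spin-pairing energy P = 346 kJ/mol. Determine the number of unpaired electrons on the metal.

4

Δ_oct < P, so pairing is avoided: the ground state is high-spin.
That gives t₂g⁴ eg².
Unpaired electrons: 4.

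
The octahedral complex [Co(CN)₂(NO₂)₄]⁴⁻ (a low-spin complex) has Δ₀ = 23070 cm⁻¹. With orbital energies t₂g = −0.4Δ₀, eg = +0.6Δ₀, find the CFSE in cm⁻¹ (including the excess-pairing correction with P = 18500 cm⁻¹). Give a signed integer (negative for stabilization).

-23026

Ligand charges: 2×(-1) from CN⁻ and 4×(-1) from NO₂⁻ sum to -6; with overall charge -4, Co is +2.
Co²⁺: group 9, so d-count = 9 − 2 = 7.
The d⁷ electrons fill as t₂g⁶ eg¹.
CFSE(orbital) = 6×(-0.4Δ₀) + 1×(0.6Δ₀) = -1.8Δ₀; with Δ₀ = 23070 cm⁻¹ that is -41526 cm⁻¹.
Relative to high-spin t₂g⁵ eg² (2 paired), the low-spin configuration has 1 additional pair, contributing +1 × 18500 = +18500 cm⁻¹.
Overall CFSE = -41526 + 18500 = -23026 cm⁻¹.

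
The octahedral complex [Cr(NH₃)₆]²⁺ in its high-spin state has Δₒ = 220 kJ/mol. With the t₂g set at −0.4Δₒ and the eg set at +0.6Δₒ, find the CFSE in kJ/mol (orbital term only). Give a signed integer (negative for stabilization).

NH₃ is neutral, so the +2 overall charge sits on Cr: oxidation state +2.
Group 6 minus oxidation state +2 gives a d⁴ configuration for Cr²⁺.
Configuration: t₂g³ eg¹.
Orbital CFSE = 3(-0.4) + 1(0.6) = -0.6Δₒ = -0.6 × 220 = -132 kJ/mol.

-132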